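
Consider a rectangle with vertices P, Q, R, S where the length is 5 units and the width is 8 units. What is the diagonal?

A rectangle's diagonal splits it into two right triangles, with the diagonal as the hypotenuse.
By the Pythagorean theorem, d^2 = 5^2 + 8^2 = 89.
Therefore d = sqrt(89).

sqrt(89)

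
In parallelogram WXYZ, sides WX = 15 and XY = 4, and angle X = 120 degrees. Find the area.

The area of a parallelogram equals the product of two adjacent sides times the sine of the included angle.
This is because the height equals 4 * sin(120°) = 2*sqrt(3).
Area = 15 * 2*sqrt(3) = 30*sqrt(3)

30*sqrt(3)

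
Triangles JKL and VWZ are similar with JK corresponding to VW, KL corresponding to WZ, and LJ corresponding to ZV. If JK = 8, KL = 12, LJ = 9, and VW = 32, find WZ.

Similar triangles have proportional sides. Setting up the proportion:
VW / JK = WZ / KL
32 / 8 = WZ / 12
WZ = 12 * 32 / 8 = 48.

48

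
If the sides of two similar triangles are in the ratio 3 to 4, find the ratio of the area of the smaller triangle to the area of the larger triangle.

Area ratio = (side ratio)^2 = (3/4)^2 = 9:16.

9:16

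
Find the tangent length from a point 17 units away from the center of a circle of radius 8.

The tangent, radius, and line from the external point to the center form a right triangle.
The right angle is where the tangent meets the radius.
By the Pythagorean theorem: tangent² + 8² = 17²
tangent² = 289 - 64 = 225
tangent = 15

15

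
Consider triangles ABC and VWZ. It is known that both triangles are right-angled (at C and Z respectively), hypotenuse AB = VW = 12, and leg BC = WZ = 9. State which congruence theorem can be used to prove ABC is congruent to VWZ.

The given information matches HL: The hypotenuse and one leg of two right triangles are equal (Hypotenuse-Leg).

HL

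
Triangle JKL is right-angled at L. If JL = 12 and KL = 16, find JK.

By the Pythagorean theorem: JK^2 = JL^2 + KL^2
JK^2 = 12^2 + 16^2 = 144 + 256 = 400
JK = sqrt(400) = 20

20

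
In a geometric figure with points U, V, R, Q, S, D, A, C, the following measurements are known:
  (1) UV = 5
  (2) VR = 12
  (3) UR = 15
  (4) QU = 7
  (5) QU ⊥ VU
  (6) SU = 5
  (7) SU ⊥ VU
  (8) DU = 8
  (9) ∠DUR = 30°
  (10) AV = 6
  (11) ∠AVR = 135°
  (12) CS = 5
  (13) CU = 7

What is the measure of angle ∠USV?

Step 1: By the law of cosines on triangle SUV: SV² = 5² + 5² − 2·5·5·cos(90°) = 50, so SV = 5·√2.
Step 2: By the inverse law of cosines on triangle USV: cos(∠USV) = (5² + (5·√2)² − 5²) / (2·5·5·√2) = 50/70.71 = 0.7071, so ∠USV = 45°.

Therefore, the measure of angle ∠USV = 45°.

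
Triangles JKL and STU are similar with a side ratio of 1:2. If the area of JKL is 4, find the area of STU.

Area ratio = (1/2)^2 = 1/4. Area of STU = 4 * 4/1 = 16.

16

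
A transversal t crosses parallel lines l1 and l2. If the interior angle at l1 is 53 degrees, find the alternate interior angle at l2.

Alternate interior angles are equal: 53 degrees.

53 degrees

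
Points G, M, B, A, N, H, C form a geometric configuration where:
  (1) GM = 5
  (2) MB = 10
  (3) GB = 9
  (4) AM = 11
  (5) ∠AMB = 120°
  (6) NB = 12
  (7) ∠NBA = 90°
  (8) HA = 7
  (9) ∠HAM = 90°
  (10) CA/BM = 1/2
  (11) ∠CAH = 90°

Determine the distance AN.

Step 1: By the law of cosines on triangle BMA: BA² = 10² + 11² − 2·10·11·cos(120°) = 331, so BA ≈ 18.19.
Step 2: By the law of cosines on triangle ABN: AN² = 18.19² + 12² − 2·18.19·12·cos(90°) = 475, so AN = 5·√19.

Therefore, the length of AN = 5·√19.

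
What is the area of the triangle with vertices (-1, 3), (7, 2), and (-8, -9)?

Using the Shoelace formula for a triangle:
Area = (1/2)|x0(y1 - y2) + x1(y2 - y0) + x2(y0 - y1)|
Area = (1/2)|-1(2 - -9) + 7(-9 - 3) + -8(3 - 2)|
Area = (1/2)|-11 + -84 + -8|
Area = (1/2)|-103|
Area = (1/2)(103)
Area = 103/2

103/2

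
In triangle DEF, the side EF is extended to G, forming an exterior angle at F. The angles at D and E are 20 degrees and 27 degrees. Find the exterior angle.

Exterior angle = 20 + 27 = 47 degrees (exterior angle theorem).

47 degrees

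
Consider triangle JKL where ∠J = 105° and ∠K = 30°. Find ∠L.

angle L = 180 - 105 - 30 = 45 degrees.

45 degrees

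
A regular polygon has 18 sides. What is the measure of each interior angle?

Each interior angle of a regular n-gon is (n - 2) * 180 / n.
For n = 18: (18 - 2) * 180 / 18 = 2880/18 = 160 degrees.

160 degrees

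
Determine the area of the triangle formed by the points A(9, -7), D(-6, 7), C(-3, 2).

Shoelace: Area = (1/2)|9(7-2) + -6(2--7) + -3(-7-7)| = (1/2)(33) = 33/2

33/2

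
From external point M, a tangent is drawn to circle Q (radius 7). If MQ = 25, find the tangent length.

The tangent, radius, and line from the external point to the center form a right triangle.
The right angle is where the tangent meets the radius.
By the Pythagorean theorem: tangent² + 7² = 25²
tangent² = 625 - 49 = 576
tangent = 24

24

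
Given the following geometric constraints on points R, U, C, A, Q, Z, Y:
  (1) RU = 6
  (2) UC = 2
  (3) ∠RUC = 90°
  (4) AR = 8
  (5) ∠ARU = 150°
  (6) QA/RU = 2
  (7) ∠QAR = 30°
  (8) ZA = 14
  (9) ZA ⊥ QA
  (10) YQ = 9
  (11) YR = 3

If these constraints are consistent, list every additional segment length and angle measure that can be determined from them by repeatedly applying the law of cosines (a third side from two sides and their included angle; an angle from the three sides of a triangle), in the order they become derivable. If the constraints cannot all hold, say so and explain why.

The constraints are consistent. Derivable facts, in order:
After 1 step:
- QZ = 2·√85
- RC = 2·√10
- RQ ≈ 6.46
- UA ≈ 13.53
After 2 steps:
- ∠AQR = 38.26°
- ∠AQZ = 49.4°
- ∠ARQ = 111.74°
- ∠AUR = 17.19°
- ∠AZQ = 40.6°
- ∠CRU = 18.43°
- ∠QRY = 141.37°
- ∠QYR = 26.62°
- ∠RAU = 12.81°
- ∠RCU = 71.57°
- ∠RQY = 12.01°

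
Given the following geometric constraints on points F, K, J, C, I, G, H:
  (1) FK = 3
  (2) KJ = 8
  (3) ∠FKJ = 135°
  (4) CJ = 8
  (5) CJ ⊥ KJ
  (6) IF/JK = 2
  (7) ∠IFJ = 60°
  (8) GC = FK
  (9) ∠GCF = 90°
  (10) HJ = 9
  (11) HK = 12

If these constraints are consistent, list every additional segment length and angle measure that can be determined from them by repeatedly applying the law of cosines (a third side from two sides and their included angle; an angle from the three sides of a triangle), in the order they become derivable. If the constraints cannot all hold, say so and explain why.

The constraints are consistent. Derivable facts, in order:
After 1 step:
- FJ ≈ 10.34
- KC = 8·√2
- ∠HJK = 89.6°
- ∠HKJ = 48.59°
- ∠JHK = 41.81°
After 2 steps:
- JI ≈ 14.05
- ∠CKJ = 45°
- ∠FJK = 11.84°
- ∠JCK = 45°
- ∠JFK = 33.16°
After 3 steps:
- ∠FIJ = 39.59°
- ∠FJI = 80.41°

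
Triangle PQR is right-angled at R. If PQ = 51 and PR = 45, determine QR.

QR = sqrt(51^2 - 45^2) = sqrt(576) = 24

24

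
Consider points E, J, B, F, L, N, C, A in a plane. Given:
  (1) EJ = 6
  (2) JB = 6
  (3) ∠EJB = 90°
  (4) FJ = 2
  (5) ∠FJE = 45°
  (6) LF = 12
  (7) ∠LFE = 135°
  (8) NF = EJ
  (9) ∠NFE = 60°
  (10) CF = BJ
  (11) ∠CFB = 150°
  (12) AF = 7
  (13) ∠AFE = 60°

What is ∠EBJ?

Step 1: By the law of cosines on triangle BJE: BE² = 6² + 6² − 2·6·6·cos(90°) = 72, so BE = 6·√2.
Step 2: By the inverse law of cosines on triangle EBJ: cos(∠EBJ) = ((6·√2)² + 6² − 6²) / (2·6·√2·6) = 72/101.82 = 0.7071, so ∠EBJ = 45°.

Therefore, the measure of angle ∠EBJ = 45°.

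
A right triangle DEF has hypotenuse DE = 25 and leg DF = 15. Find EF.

EF = sqrt(25^2 - 15^2) = sqrt(400) = 20

20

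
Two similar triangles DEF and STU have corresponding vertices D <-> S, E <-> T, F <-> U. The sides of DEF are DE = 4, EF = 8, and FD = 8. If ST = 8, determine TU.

k = 8/4 = 2. TU = 2 * 8 = 16.

16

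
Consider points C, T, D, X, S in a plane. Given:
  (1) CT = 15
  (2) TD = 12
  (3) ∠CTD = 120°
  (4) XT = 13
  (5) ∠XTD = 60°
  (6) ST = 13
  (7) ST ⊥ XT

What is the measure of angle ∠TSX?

Step 1: By the law of cosines on triangle STX: SX² = 13² + 13² − 2·13·13·cos(90°) = 338, so SX = 13·√2.
Step 2: By the inverse law of cosines on triangle TSX: cos(∠TSX) = (13² + (13·√2)² − 13²) / (2·13·13·√2) = 338/478 = 0.7071, so ∠TSX = 45°.

Therefore, the measure of angle ∠TSX = 45°.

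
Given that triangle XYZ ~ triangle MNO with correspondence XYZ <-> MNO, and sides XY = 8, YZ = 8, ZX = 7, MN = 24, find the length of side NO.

Since the triangles are similar, the ratio of corresponding sides is constant.
Scale factor k = MN / XY = 24 / 8 = 3
NO = k * YZ = 3 * 8 = 24

24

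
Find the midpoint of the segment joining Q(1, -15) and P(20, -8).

M = ((x₁ + x₂)/2, (y₁ + y₂)/2)
= ((1 + 20)/2, (-15 + -8)/2)
= (21/2, -23/2) = (21/2, -23/2)

(21/2, -23/2)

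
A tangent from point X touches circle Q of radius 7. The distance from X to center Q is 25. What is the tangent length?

The tangent, radius, and line from the external point to the center form a right triangle.
The right angle is where the tangent meets the radius.
By the Pythagorean theorem: tangent² + 7² = 25²
tangent² = 625 - 49 = 576
tangent = 24

24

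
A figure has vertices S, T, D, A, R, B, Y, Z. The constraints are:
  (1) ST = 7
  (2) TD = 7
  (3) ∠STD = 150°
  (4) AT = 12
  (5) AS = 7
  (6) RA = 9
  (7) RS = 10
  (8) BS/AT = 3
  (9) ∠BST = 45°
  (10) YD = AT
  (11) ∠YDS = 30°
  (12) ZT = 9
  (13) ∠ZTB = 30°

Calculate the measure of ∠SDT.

Step 1: By the law of cosines on triangle DTS: DS² = 7² + 7² − 2·7·7·cos(150°) = 182.87, so DS ≈ 13.52.
Step 2: By the inverse law of cosines on triangle SDT: cos(∠SDT) = (13.52² + 7² − 7²) / (2·13.52·7) = 182.87/189.32 = 0.9659, so ∠SDT = 15°.

Therefore, the measure of angle ∠SDT = 15°.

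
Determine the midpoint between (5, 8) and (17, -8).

M = ((x₁ + x₂)/2, (y₁ + y₂)/2)
= ((5 + 17)/2, (8 + -8)/2)
= (22/2, 0/2) = (11, 0)

(11, 0)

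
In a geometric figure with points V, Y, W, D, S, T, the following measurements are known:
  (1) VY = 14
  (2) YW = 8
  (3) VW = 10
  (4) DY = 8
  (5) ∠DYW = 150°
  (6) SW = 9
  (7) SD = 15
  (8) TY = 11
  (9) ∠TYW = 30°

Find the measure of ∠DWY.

Step 1: By the law of cosines on triangle WYD: WD² = 8² + 8² − 2·8·8·cos(150°) = 238.85, so WD ≈ 15.45.
Step 2: By the inverse law of cosines on triangle DWY: cos(∠DWY) = (15.45² + 8² − 8²) / (2·15.45·8) = 238.85/247.28 = 0.9659, so ∠DWY = 15°.

Therefore, the measure of angle ∠DWY = 15°.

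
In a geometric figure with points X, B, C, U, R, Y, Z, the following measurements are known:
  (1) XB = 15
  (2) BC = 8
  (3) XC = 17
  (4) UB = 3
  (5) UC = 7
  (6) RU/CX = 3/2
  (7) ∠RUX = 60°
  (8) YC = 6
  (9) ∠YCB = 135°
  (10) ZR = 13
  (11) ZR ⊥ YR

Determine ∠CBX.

Step 1: By the inverse law of cosines on triangle CBX: cos(∠CBX) = (8² + 15² − 17²) / (2·8·15) = 0/240 = 0, so ∠CBX = 90°.

Therefore, the measure of angle ∠CBX = 90°.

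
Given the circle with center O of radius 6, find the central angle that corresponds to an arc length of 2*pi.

The full circumference is 2πr = 12*pi.
The arc is 2*pi / 12*pi = 1/6 of the full circle.
So the central angle = 1/6 × 360° = 60°.

60°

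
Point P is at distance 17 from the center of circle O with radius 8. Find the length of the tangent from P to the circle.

tangent = √(d² - r²) = √(17² - 8²) = √(289 - 64) = √225 = 15

15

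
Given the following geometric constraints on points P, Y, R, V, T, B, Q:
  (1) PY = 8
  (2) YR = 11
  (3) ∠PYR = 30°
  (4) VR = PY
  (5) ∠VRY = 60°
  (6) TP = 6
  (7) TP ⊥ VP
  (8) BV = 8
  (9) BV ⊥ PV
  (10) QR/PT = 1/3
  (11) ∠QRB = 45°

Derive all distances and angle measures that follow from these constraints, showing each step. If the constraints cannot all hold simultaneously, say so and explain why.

The constraints are consistent.

From the given relations:
  VR = PY = 8
  QR = 1/3·PT = 1/3·6 = 2

Step 1: From PY = 8, YR = 11, and ∠PYR = 30°, by the law of cosines:
  PR² = PY² + YR² - 2·PY·YR·cos(30°) = 64 + 121 - 152.4 = 32.58
  PR ≈ 5.71

Step 2: From YR = 11, RV = 8, and ∠YRV = 60°, by the law of cosines:
  YV² = YR² + RV² - 2·YR·RV·cos(60°) = 121 + 64 - 88 = 97
  YV = √97

Step 3: From PR = 5.71, PY = 8, RY = 11, by the inverse law of cosines:
  cos(∠RPY) = (PR² + PY² - RY²) / (2·PR·PY)
  ∠RPY = 105.51°

Step 4: From YR = 11, YV = √97, RV = 8, by the inverse law of cosines:
  cos(∠RYV) = (YR² + YV² - RV²) / (2·YR·YV)
  ∠RYV = 44.7°

Step 5: From RP = 5.71, RY = 11, PY = 8, by the inverse law of cosines:
  cos(∠PRY) = (RP² + RY² - PY²) / (2·RP·RY)
  ∠PRY = 44.49°

Step 6: From VR = 8, VY = √97, RY = 11, by the inverse law of cosines:
  cos(∠RVY) = (VR² + VY² - RY²) / (2·VR·VY)
  ∠RVY = 75.3°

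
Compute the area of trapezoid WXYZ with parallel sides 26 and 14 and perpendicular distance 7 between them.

Area of a trapezoid = (base1 + base2) * height / 2
Area = (26 + 14) * 7 / 2
Area = 40 * 7 / 2
Area = 280 / 2
Area = 140

140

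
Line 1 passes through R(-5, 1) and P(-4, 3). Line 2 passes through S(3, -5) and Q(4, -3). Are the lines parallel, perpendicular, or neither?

Slope of line 1: m1 = (3 - 1)/(-4 - -5) = 2/1 = 2
Slope of line 2: m2 = (-3 - -5)/(4 - 3) = 2/1 = 2
m1 = m2, so the lines are parallel.

Parallel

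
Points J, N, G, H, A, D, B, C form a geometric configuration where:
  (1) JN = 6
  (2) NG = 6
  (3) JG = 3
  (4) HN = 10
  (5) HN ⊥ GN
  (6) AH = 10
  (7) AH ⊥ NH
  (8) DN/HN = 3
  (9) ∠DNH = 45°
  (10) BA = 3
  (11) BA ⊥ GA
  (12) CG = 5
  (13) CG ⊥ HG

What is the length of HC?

Step 1: By the law of cosines on triangle GNH: GH² = 6² + 10² − 2·6·10·cos(90°) = 136, so GH = 2·√34.
Step 2: By the law of cosines on triangle HGC: HC² = (2·√34)² + 5² − 2·2·√34·5·cos(90°) = 161, so HC = √161.

Therefore, the length of HC = √161.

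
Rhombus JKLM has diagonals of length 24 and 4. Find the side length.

In a rhombus, the diagonals bisect each other perpendicularly, creating four congruent right triangles.
Each triangle has legs 12 (half of 24) and 2 (half of 4).
The hypotenuse of each right triangle is a side of the rhombus:
side = sqrt(12^2 + 2^2) = sqrt(148) = 2*sqrt(37)

2*sqrt(37)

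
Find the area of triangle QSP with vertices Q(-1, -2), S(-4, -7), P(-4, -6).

Using the Shoelace formula for a triangle:
Area = (1/2)|x0(y1 - y2) + x1(y2 - y0) + x2(y0 - y1)|
Area = (1/2)|-1(-7 - -6) + -4(-6 - -2) + -4(-2 - -7)|
Area = (1/2)|1 + 16 + -20|
Area = (1/2)|-3|
Area = (1/2)(3)
Area = 3/2

3/2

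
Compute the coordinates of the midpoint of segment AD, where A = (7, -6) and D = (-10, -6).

M = ((x₁ + x₂)/2, (y₁ + y₂)/2)
= ((7 + -10)/2, (-6 + -6)/2)
= (-3/2, -12/2) = (-3/2, -6)

(-3/2, -6)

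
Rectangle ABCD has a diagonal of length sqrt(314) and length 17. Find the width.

The diagonal of a rectangle forms a right triangle with the two sides.
Rearranging the Pythagorean theorem: missing side = sqrt(d^2 - known^2).
= sqrt(314 - 289) = sqrt(25) = 5.

5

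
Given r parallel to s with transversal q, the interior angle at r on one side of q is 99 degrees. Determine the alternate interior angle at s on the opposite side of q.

Alternate interior angles are equal: 99 degrees.

99 degrees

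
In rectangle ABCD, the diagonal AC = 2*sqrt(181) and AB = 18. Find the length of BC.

Using the Pythagorean theorem: d^2 = a^2 + b^2
b^2 = d^2 - a^2
b^2 = 724 - 324
b^2 = 400
b = sqrt(400) = 20

20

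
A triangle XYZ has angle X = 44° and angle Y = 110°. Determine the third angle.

Let angle Z = x. Then 44 + 110 + x = 180.
x = 180 - 154 = 26 degrees.

26 degrees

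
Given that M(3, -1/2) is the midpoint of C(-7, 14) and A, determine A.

Using the midpoint formula: M = ((x1 + x2)/2, (y1 + y2)/2)
We know M = (3, -1/2) and C = (-7, 14)
For x: 3 = (-7 + x2)/2, so x2 = 2*3 - -7 = 13
For y: -1/2 = (14 + y2)/2, so y2 = 2*-1/2 - 14 = -15
A = (13, -15)

(13, -15)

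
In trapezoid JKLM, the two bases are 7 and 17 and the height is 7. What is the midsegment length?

The midsegment of a trapezoid = (base1 + base2) / 2
midsegment = (7 + 17) / 2
midsegment = 24 / 2
midsegment = 12

12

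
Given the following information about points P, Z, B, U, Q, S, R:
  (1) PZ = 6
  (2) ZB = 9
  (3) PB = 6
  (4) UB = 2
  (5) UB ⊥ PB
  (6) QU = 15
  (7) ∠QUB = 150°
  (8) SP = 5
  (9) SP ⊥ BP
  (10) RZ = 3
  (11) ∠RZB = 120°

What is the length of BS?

Step 1: By the law of cosines on triangle BPS: BS² = 6² + 5² − 2·6·5·cos(90°) = 61, so BS = √61.

Therefore, the length of BS = √61.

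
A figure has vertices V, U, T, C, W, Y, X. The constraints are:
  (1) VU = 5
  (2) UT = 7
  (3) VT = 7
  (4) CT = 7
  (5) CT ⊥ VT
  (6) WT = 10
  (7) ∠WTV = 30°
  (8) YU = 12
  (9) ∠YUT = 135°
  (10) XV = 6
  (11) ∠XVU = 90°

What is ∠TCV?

Step 1: By the law of cosines on triangle CTV: CV² = 7² + 7² − 2·7·7·cos(90°) = 98, so CV = 7·√2.
Step 2: By the inverse law of cosines on triangle TCV: cos(∠TCV) = (7² + (7·√2)² − 7²) / (2·7·7·√2) = 98/138.59 = 0.7071, so ∠TCV = 45°.

Therefore, the measure of angle ∠TCV = 45°.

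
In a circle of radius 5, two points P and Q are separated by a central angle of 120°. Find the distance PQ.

Chord = 2(5) sin(60°) = 5*sqrt(3)

5*sqrt(3)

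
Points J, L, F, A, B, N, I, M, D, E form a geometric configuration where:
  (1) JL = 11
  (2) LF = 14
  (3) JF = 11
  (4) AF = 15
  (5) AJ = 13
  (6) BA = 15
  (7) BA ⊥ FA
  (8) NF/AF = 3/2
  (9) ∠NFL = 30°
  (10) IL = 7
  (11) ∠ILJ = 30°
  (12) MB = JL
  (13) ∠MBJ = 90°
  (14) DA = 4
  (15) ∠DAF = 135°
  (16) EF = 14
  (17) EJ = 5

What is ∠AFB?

Step 1: By the law of cosines on triangle FAB: FB² = 15² + 15² − 2·15·15·cos(90°) = 450, so FB = 15·√2.
Step 2: By the inverse law of cosines on triangle AFB: cos(∠AFB) = (15² + (15·√2)² − 15²) / (2·15·15·√2) = 450/636.4 = 0.7071, so ∠AFB = 45°.

Therefore, the measure of angle ∠AFB = 45°.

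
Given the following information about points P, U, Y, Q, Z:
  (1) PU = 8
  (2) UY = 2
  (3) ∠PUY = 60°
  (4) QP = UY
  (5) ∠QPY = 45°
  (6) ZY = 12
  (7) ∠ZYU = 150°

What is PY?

Step 1: By the law of cosines on triangle PUY: PY² = 8² + 2² − 2·8·2·cos(60°) = 52, so PY = 2·√13.

Therefore, the length of PY = 2·√13.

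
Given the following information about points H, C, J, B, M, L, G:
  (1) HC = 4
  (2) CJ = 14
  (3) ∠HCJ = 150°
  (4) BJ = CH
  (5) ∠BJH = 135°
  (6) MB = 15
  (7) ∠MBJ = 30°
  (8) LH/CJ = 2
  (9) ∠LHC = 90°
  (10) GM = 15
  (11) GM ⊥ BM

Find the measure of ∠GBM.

Step 1: By the law of cosines on triangle BMG: BG² = 15² + 15² − 2·15·15·cos(90°) = 450, so BG = 15·√2.
Step 2: By the inverse law of cosines on triangle GBM: cos(∠GBM) = ((15·√2)² + 15² − 15²) / (2·15·√2·15) = 450/636.4 = 0.7071, so ∠GBM = 45°.

Therefore, the measure of angle ∠GBM = 45°.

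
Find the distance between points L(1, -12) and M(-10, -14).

The horizontal distance is |-10 - 1| = 11 and the vertical distance is |-14 - -12| = 2.
By the Pythagorean theorem, d = sqrt(11^2 + 2^2) = sqrt(125) = 5*sqrt(5).

5*sqrt(5)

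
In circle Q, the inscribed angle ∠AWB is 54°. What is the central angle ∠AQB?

Central angle = 2 × 54° = 108° (inscribed angle theorem).

108°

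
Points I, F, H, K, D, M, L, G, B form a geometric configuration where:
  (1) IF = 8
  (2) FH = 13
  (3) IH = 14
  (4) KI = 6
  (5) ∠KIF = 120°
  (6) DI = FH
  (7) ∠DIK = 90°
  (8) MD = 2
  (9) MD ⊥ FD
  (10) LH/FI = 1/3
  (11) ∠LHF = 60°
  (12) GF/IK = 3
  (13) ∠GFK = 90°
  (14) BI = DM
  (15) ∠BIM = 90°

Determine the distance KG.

From the given relations: GF = 3·IK = 3·6 = 18.
Step 1: By the law of cosines on triangle FIK: FK² = 8² + 6² − 2·8·6·cos(120°) = 148, so FK = 2·√37.
Step 2: By the law of cosines on triangle KFG: KG² = (2·√37)² + 18² − 2·2·√37·18·cos(90°) = 472, so KG = 2·√118.

Therefore, the length of KG = 2·√118.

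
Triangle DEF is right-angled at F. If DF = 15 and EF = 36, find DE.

By the Pythagorean theorem: DE^2 = DF^2 + EF^2
DE^2 = 15^2 + 36^2 = 225 + 1296 = 1521
DE = sqrt(1521) = 39

39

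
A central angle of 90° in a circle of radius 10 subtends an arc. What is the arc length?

Arc length = 2πr × θ/360
= 2π × 10 × 1/4
= 5*pi

5*pi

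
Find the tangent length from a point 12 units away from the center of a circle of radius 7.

tangent = √(d² - r²) = √(12² - 7²) = √(144 - 49) = √95 = sqrt(95)

sqrt(95)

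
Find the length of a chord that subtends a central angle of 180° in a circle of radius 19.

Chord = 2(19) sin(90°) = 38

38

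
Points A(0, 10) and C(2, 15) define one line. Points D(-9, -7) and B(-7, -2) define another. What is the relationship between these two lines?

Slope of line 1: m1 = (15 - 10)/(2 - 0) = 5/2 = 5/2
Slope of line 2: m2 = (-2 - -7)/(-7 - -9) = 5/2 = 5/2
m1 = m2, so the lines are parallel.

Parallel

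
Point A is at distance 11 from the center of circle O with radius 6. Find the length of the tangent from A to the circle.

tangent = √(d² - r²) = √(11² - 6²) = √(121 - 36) = √85 = sqrt(85)

sqrt(85)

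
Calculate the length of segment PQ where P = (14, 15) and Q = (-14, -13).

d = sqrt((-14 - 14)^2 + (-13 - 15)^2)
d = sqrt(-28^2 + -28^2)
d = sqrt(784 + 784)
d = sqrt(1568) = 28*sqrt(2)

28*sqrt(2)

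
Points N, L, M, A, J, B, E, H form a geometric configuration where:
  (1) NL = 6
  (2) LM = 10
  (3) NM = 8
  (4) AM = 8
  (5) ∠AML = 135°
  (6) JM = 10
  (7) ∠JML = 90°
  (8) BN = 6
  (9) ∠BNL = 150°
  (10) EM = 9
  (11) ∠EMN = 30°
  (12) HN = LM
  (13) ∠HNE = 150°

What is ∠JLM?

Step 1: By the law of cosines on triangle LMJ: LJ² = 10² + 10² − 2·10·10·cos(90°) = 200, so LJ = 10·√2.
Step 2: By the inverse law of cosines on triangle JLM: cos(∠JLM) = ((10·√2)² + 10² − 10²) / (2·10·√2·10) = 200/282.84 = 0.7071, so ∠JLM = 45°.

Therefore, the measure of angle ∠JLM = 45°.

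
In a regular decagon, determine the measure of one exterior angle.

Each exterior angle of a regular n-gon is 360 / n.
For n = 10: 360 / 10 = 36 degrees.

36 degrees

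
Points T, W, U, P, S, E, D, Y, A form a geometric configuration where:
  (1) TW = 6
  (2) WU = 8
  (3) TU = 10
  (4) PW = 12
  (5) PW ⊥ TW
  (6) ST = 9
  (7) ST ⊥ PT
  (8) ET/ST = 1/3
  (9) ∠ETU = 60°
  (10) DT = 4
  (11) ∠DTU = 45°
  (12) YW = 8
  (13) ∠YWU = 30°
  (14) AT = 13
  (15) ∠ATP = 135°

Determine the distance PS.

Step 1: By the law of cosines on triangle PWT: PT² = 12² + 6² − 2·12·6·cos(90°) = 180, so PT = 6·√5.
Step 2: By the law of cosines on triangle PTS: PS² = (6·√5)² + 9² − 2·6·√5·9·cos(90°) = 261, so PS = 3·√29.

Therefore, the length of PS = 3·√29.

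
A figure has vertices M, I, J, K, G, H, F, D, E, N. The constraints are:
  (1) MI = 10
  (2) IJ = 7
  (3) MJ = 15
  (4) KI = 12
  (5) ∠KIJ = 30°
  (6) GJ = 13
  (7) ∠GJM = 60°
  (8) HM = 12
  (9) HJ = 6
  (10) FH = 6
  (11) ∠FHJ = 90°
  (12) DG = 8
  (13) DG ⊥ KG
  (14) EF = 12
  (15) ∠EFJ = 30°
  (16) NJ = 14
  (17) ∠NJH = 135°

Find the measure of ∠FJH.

Step 1: By the law of cosines on triangle JHF: JF² = 6² + 6² − 2·6·6·cos(90°) = 72, so JF = 6·√2.
Step 2: By the inverse law of cosines on triangle FJH: cos(∠FJH) = ((6·√2)² + 6² − 6²) / (2·6·√2·6) = 72/101.82 = 0.7071, so ∠FJH = 45°.

Therefore, the measure of angle ∠FJH = 45°.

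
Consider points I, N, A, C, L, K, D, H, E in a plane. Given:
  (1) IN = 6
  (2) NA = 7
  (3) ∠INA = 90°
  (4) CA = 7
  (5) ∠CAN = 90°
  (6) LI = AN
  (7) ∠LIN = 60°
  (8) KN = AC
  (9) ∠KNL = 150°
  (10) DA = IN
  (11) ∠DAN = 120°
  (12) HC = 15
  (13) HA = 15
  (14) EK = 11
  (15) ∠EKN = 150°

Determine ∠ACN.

Step 1: By the law of cosines on triangle CAN: CN² = 7² + 7² − 2·7·7·cos(90°) = 98, so CN = 7·√2.
Step 2: By the inverse law of cosines on triangle ACN: cos(∠ACN) = (7² + (7·√2)² − 7²) / (2·7·7·√2) = 98/138.59 = 0.7071, so ∠ACN = 45°.

Therefore, the measure of angle ∠ACN = 45°.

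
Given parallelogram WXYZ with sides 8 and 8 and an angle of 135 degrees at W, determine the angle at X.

In a parallelogram, consecutive angles are supplementary (sum to 180°).
angle X = 180 - angle W
angle X = 180 - 135
angle X = 45 degrees

45 degrees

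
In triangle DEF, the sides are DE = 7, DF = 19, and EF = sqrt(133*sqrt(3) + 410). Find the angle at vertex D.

cos(D) = (7² + 19² - (sqrt(133*sqrt(3) + 410))²) / (2 × 7 × 19) = -sqrt(3)/2, so D = arccos(-sqrt(3)/2) = 150°.

150°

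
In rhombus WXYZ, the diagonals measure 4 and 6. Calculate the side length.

The diagonals of a rhombus bisect each other at right angles.
Half-diagonals: 4/2 = 2 and 6/2 = 3
side = sqrt(2^2 + 3^2)
side = sqrt(4 + 9)
side = sqrt(13)

sqrt(13)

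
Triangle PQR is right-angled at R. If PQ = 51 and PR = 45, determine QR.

By the Pythagorean theorem: QR^2 = PQ^2 - PR^2
QR^2 = 51^2 - 45^2 = 2601 - 2025 = 576
QR = sqrt(576) = 24

24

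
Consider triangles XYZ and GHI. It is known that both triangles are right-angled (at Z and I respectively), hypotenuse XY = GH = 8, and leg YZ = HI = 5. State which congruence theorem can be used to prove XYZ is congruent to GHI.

The given information matches HL: The hypotenuse and one leg of two right triangles are equal (Hypotenuse-Leg).

HL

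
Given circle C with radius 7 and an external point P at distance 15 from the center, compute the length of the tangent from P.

Let T be the point of tangency. Then CT ⊥ PT (radius ⊥ tangent).
In right triangle CTP: CP² = CT² + PT²
15² = 7² + PT²
PT² = 176, PT = 4*sqrt(11)

4*sqrt(11)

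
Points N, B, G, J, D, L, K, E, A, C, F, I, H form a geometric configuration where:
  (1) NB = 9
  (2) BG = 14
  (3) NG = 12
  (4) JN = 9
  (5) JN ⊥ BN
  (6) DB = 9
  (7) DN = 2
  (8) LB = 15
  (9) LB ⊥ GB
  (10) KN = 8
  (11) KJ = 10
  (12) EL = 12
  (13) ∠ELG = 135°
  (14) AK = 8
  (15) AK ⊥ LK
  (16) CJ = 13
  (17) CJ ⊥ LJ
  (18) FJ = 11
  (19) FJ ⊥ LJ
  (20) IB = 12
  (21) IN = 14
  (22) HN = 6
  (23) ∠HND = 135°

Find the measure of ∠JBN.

Step 1: By the law of cosines on triangle BNJ: BJ² = 9² + 9² − 2·9·9·cos(90°) = 162, so BJ = 9·√2.
Step 2: By the inverse law of cosines on triangle JBN: cos(∠JBN) = ((9·√2)² + 9² − 9²) / (2·9·√2·9) = 162/229.1 = 0.7071, so ∠JBN = 45°.

Therefore, the measure of angle ∠JBN = 45°.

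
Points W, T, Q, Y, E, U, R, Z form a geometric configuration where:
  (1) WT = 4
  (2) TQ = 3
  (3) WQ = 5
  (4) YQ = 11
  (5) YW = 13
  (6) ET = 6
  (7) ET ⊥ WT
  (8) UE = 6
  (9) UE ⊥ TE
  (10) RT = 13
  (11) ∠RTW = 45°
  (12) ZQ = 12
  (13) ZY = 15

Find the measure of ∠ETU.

Step 1: By the law of cosines on triangle TEU: TU² = 6² + 6² − 2·6·6·cos(90°) = 72, so TU = 6·√2.
Step 2: By the inverse law of cosines on triangle ETU: cos(∠ETU) = (6² + (6·√2)² − 6²) / (2·6·6·√2) = 72/101.82 = 0.7071, so ∠ETU = 45°.

Therefore, the measure of angle ∠ETU = 45°.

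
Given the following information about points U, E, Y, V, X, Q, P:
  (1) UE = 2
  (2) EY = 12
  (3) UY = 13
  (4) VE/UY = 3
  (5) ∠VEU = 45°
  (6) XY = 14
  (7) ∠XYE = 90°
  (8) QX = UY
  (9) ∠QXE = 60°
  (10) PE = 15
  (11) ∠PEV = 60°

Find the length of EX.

Step 1: By the law of cosines on triangle EYX: EX² = 12² + 14² − 2·12·14·cos(90°) = 340, so EX = 2·√85.

Therefore, the length of EX = 2·√85.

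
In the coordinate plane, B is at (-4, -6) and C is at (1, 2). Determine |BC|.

d = sqrt((5)^2 + (8)^2) = sqrt(89)

sqrt(89)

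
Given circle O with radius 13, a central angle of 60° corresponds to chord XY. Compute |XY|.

Drop a perpendicular from the center to the chord, bisecting both the chord and the central angle.
Each half-chord = r sin(θ/2) = 13 sin(30°).
The full chord = 2 × 13 × sin(30°) = 13.

13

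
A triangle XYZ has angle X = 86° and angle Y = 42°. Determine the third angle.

By the triangle angle sum property, the three interior angles of any triangle add up to 180°.
We know angle X = 86° and angle Y = 42°, so their sum is 128°.
Therefore angle Z = 180° - 128° = 52°.

52 degrees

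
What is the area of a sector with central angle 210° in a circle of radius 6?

Sector area = πr² × θ/360
= π × 6² × 7/12
= π × 36 × 7/12
= 21*pi

21*pi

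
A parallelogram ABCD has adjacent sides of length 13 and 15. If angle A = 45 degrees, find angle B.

Consecutive angles are supplementary: angle B = 180 - 45 = 135 degrees.

135 degrees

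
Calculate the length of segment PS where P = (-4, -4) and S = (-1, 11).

d = sqrt((-1 - -4)^2 + (11 - -4)^2)
d = sqrt(3^2 + 15^2)
d = sqrt(9 + 225)
d = sqrt(234) = 3*sqrt(26)

3*sqrt(26)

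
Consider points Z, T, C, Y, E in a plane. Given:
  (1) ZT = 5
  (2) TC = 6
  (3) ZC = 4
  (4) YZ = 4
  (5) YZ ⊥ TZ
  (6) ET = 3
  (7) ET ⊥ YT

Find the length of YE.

Step 1: By the law of cosines on triangle YZT: YT² = 4² + 5² − 2·4·5·cos(90°) = 41, so YT = √41.
Step 2: By the law of cosines on triangle YTE: YE² = √41² + 3² − 2·√41·3·cos(90°) = 50, so YE = 5·√2.

Therefore, the length of YE = 5·√2.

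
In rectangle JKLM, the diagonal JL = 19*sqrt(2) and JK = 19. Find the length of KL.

b = sqrt(d^2 - a^2) = sqrt(722 - 361) = sqrt(361) = 19

19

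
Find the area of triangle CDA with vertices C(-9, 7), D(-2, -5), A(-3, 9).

Shoelace: Area = (1/2)|-9(-5-9) + -2(9-7) + -3(7--5)| = (1/2)(86) = 43

43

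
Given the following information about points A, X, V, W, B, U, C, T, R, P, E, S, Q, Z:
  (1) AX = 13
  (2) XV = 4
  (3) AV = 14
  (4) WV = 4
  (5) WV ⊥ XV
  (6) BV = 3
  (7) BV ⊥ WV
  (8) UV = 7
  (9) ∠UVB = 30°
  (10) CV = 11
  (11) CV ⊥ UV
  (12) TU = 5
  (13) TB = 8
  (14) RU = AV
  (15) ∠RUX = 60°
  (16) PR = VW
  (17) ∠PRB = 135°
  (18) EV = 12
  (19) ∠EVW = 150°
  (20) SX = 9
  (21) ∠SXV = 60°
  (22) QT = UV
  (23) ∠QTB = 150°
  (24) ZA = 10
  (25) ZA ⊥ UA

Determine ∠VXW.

Step 1: By the law of cosines on triangle XVW: XW² = 4² + 4² − 2·4·4·cos(90°) = 32, so XW = 4·√2.
Step 2: By the inverse law of cosines on triangle VXW: cos(∠VXW) = (4² + (4·√2)² − 4²) / (2·4·4·√2) = 32/45.25 = 0.7071, so ∠VXW = 45°.

Therefore, the measure of angle ∠VXW = 45°.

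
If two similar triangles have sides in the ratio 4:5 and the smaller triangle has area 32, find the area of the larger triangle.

Area ratio = (4/5)^2 = 16/25. Area of the larger triangle = 32 * 25/16 = 50.

50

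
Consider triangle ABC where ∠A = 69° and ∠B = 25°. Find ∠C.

angle C = 180 - 69 - 25 = 86 degrees.

86 degrees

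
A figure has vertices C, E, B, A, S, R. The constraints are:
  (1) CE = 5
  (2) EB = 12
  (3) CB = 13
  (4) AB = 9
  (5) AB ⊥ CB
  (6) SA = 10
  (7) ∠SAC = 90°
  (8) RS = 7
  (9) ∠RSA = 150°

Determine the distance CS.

Step 1: By the law of cosines on triangle CBA: CA² = 13² + 9² − 2·13·9·cos(90°) = 250, so CA = 5·√10.
Step 2: By the law of cosines on triangle CAS: CS² = (5·√10)² + 10² − 2·5·√10·10·cos(90°) = 350, so CS = 5·√14.

Therefore, the length of CS = 5·√14.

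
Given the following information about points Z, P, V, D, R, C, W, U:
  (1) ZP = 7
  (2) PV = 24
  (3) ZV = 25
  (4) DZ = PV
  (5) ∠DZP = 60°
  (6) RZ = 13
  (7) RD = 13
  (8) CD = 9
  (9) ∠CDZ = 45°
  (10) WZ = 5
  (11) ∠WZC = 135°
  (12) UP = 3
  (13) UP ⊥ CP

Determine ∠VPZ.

Step 1: By the inverse law of cosines on triangle VPZ: cos(∠VPZ) = (24² + 7² − 25²) / (2·24·7) = 0/336 = 0, so ∠VPZ = 90°.

Therefore, the measure of angle ∠VPZ = 90°.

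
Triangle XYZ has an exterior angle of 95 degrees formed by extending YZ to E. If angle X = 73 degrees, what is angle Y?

The exterior angle theorem states that an exterior angle equals the sum of the two non-adjacent interior angles.
So 95 = 73 + angle Y, which gives angle Y = 95 - 73 = 22 degrees.

22 degrees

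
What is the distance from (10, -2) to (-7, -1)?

d = sqrt((-17)^2 + (1)^2) = sqrt(290)

sqrt(290)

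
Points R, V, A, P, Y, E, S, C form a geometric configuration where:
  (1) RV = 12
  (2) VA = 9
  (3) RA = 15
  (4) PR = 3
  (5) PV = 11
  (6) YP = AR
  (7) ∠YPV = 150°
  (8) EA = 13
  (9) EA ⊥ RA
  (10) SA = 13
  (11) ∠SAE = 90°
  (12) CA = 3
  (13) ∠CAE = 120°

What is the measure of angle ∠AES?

Step 1: By the law of cosines on triangle EAS: ES² = 13² + 13² − 2·13·13·cos(90°) = 338, so ES = 13·√2.
Step 2: By the inverse law of cosines on triangle AES: cos(∠AES) = (13² + (13·√2)² − 13²) / (2·13·13·√2) = 338/478 = 0.7071, so ∠AES = 45°.

Therefore, the measure of angle ∠AES = 45°.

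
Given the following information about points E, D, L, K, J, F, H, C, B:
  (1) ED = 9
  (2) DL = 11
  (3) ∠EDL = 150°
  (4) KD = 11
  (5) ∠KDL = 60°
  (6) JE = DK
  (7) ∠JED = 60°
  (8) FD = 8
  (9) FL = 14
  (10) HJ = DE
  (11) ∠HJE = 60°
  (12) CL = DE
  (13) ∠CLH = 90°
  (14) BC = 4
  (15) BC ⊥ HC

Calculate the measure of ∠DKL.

Step 1: By the law of cosines on triangle KDL: KL² = 11² + 11² − 2·11·11·cos(60°) = 121, so KL = 11.
Step 2: By the inverse law of cosines on triangle DKL: cos(∠DKL) = (11² + 11² − 11²) / (2·11·11) = 121/242 = 0.5, so ∠DKL = 60°.

Therefore, the measure of angle ∠DKL = 60°.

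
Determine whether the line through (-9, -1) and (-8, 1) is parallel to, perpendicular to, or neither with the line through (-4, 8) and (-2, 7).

Slope of line 1: m1 = (1 - -1)/(-8 - -9) = 2/1 = 2
Slope of line 2: m2 = (7 - 8)/(-2 - -4) = -1/2 = -1/2
m1 * m2 = -1, so perpendicular.

Perpendicular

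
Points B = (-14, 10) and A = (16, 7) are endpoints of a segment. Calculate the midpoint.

The midpoint is the average of the coordinates:
x: (-14 + 16)/2 = 1
y: (10 + 7)/2 = 17/2
Midpoint = (1, 17/2)

(1, 17/2)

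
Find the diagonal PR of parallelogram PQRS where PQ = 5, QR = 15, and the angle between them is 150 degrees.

Using the law of cosines:
d^2 = 5^2 + 15^2 - 2(5)(15)cos(150 degrees)
d^2 = 25 + 225 - 150*-sqrt(3)/2
d^2 = 75*sqrt(3) + 250
d = 5*sqrt(3*sqrt(3) + 10)

5*sqrt(3*sqrt(3) + 10)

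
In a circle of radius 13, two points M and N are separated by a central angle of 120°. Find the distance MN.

Drop a perpendicular from the center to the chord, bisecting both the chord and the central angle.
Each half-chord = r sin(θ/2) = 13 sin(60°).
The full chord = 2 × 13 × sin(60°) = 13*sqrt(3).

13*sqrt(3)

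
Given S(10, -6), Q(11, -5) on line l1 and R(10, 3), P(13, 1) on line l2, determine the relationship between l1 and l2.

Slope of line 1: m1 = (-5 - -6)/(11 - 10) = 1/1 = 1
Slope of line 2: m2 = (1 - 3)/(13 - 10) = -2/3 = -2/3
m1 != m2 (1 != -2/3), so not parallel.
m1 * m2 = (1) * (-2/3) = -2/3 != -1, so not perpendicular.
The lines are neither parallel nor perpendicular.

Neither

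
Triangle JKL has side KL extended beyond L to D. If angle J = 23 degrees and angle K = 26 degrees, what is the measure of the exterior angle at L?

Exterior angle = 23 + 26 = 49 degrees (exterior angle theorem).

49 degrees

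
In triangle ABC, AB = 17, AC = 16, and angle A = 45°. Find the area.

Area = (1/2) * AB * AC * sin(A)
Area = (1/2) * 17 * 16 * sin(45°)
Area = (1/2) * 17 * 16 * sqrt(2)/2
Area = 68*sqrt(2)

68*sqrt(2)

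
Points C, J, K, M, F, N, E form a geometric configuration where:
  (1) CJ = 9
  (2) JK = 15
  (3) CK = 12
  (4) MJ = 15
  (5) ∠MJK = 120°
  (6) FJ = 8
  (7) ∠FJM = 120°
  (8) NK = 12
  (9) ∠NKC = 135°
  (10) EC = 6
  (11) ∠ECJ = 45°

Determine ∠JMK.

Step 1: By the law of cosines on triangle MJK: MK² = 15² + 15² − 2·15·15·cos(120°) = 675, so MK = 15·√3.
Step 2: By the inverse law of cosines on triangle JMK: cos(∠JMK) = (15² + (15·√3)² − 15²) / (2·15·15·√3) = 675/779.42 = 0.866, so ∠JMK = 30°.

Therefore, the measure of angle ∠JMK = 30°.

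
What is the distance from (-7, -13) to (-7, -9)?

d = sqrt((-7 - -7)^2 + (-9 - -13)^2)
d = sqrt(0^2 + 4^2)
d = sqrt(0 + 16)
d = sqrt(16) = 4

4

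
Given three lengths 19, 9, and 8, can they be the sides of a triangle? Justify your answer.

Check the triangle inequality: 9 + 8 = 17 ≤ 19.
Since the sum of two sides does not exceed the third, no triangle can be formed.

No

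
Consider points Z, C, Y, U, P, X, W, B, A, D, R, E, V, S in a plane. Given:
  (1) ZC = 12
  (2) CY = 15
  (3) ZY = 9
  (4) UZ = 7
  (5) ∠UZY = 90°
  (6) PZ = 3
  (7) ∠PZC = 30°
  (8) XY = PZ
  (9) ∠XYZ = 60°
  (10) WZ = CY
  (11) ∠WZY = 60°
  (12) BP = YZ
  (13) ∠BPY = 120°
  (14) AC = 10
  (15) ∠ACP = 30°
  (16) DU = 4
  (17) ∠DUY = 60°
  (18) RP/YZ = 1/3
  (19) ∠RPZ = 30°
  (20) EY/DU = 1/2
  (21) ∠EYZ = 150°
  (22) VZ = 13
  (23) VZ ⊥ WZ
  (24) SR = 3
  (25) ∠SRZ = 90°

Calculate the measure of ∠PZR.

From the given relations: RP = 1/3·YZ = 1/3·9 = 3.
Step 1: By the law of cosines on triangle ZPR: ZR² = 3² + 3² − 2·3·3·cos(30°) = 2.41, so ZR ≈ 1.55.
Step 2: By the inverse law of cosines on triangle PZR: cos(∠PZR) = (3² + 1.55² − 3²) / (2·3·1.55) = 2.41/9.32 = 0.2588, so ∠PZR = 75°.

Therefore, the measure of angle ∠PZR = 75°.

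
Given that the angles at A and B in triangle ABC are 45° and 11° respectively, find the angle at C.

Let angle C = x. Then 45 + 11 + x = 180.
x = 180 - 56 = 124 degrees.

124 degrees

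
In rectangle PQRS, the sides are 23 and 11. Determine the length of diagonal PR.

Using the Pythagorean theorem:
d² = 23² + 11² = 529 + 121 = 650
d = sqrt(650) = 5*sqrt(26)

5*sqrt(26)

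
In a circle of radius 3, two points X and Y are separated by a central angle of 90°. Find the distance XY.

Chord = 2(3) sin(45°) = 3*sqrt(2)

3*sqrt(2)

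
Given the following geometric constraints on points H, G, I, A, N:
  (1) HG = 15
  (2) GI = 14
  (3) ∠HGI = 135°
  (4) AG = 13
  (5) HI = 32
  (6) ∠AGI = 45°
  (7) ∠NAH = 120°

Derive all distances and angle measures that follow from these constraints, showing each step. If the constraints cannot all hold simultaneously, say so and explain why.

These constraints are not satisfiable: (1), (2) and (3) already determine HI: by the law of cosines HI² = 15² + 14² − 2·15·14·cos(135°) = 717.98, so HI ≈ 26.8, which contradicts (5) HI = 32. No planar figure meets all of them, so nothing further can be derived.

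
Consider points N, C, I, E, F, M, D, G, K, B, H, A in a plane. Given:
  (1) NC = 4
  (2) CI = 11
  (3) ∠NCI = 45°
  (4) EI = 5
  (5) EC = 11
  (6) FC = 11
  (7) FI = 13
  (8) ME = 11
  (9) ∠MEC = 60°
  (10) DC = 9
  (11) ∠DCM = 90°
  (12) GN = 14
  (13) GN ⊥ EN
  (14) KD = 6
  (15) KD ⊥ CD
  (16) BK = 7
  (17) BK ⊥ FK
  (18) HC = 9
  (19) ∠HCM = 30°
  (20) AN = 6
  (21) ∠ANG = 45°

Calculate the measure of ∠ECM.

Step 1: By the law of cosines on triangle CEM: CM² = 11² + 11² − 2·11·11·cos(60°) = 121, so CM = 11.
Step 2: By the inverse law of cosines on triangle ECM: cos(∠ECM) = (11² + 11² − 11²) / (2·11·11) = 121/242 = 0.5, so ∠ECM = 60°.

Therefore, the measure of angle ∠ECM = 60°.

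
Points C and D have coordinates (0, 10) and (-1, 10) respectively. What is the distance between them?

d = sqrt((-1)^2 + (0)^2) = sqrt(1) = 1

1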